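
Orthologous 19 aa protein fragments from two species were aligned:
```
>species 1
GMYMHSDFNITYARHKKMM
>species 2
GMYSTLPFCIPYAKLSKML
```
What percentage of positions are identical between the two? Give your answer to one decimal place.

Mismatches at positions 4, 5, 6, 7, 9, 11, 14, 15, 16, 19 (1-based): 10 of 19.
Identical positions: 9/19 = 47.37% → 47.4%.

47.4%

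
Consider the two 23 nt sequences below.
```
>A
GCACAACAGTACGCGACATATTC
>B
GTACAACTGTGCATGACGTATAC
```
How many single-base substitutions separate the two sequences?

7

Mismatches (1-based): base 2: C→T; base 8: A→T; base 11: A→G; base 13: G→A; base 14: C→T; base 18: A→G; base 22: T→A.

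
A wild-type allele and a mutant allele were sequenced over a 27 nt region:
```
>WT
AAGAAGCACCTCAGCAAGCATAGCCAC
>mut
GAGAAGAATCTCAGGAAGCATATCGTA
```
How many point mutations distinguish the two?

The sequences differ at sites 1, 7, 9, 15, 23, 25, 26, 27 (1-based) — 8 in total.

8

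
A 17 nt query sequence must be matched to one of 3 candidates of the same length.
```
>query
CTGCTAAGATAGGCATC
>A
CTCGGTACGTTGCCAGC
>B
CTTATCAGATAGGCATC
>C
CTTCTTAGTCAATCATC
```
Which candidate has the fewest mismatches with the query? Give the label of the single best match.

B

A differs at 9 bases; B differs at 3 bases; C differs at 6 bases. The closest is B.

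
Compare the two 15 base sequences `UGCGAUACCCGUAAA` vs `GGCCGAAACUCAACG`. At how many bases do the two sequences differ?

Comparing position by position, 10 bases differ: 1 (U/G), 4 (G/C), 5 (A/G), 6 (U/A), 8 (C/A), 10 (C/U), 11 (G/C), 12 (U/A), 14 (A/C), 15 (A/G).

10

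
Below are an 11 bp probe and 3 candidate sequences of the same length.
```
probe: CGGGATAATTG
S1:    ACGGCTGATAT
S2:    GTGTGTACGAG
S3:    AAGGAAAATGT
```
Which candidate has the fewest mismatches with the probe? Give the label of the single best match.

S1 differs at 6 bases; S2 differs at 7 bases; S3 differs at 5 bases. The closest is S3.

S3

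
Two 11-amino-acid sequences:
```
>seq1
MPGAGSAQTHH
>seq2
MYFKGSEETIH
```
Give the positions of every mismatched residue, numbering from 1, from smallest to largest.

Scanning 1-based: 2: P/Y; 3: G/F; 4: A/K; 7: A/E; 8: Q/E; 10: H/I.

2, 3, 4, 7, 8, 10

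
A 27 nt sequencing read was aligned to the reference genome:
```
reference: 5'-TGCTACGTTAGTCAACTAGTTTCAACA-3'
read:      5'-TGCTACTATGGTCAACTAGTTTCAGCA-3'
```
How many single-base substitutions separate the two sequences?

4

Mismatches (1-based): position 7: G→T; position 8: T→A; position 10: A→G; position 25: A→G.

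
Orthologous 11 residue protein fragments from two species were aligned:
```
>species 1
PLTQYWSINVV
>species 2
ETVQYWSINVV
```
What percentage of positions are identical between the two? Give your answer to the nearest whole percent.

3 positions differ (1, 2, 3), so 8 of 11 match: 8/11 = 72.73%.

73%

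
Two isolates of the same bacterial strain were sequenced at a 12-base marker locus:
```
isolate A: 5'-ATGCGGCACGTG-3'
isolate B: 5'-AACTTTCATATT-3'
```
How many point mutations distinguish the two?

Comparing position by position, 8 bases differ: 2 (T/A), 3 (G/C), 4 (C/T), 5 (G/T), 6 (G/T), 9 (C/T), 10 (G/A), 12 (G/T).

8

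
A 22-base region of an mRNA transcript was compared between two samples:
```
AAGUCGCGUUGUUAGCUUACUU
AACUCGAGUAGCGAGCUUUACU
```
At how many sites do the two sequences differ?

8

Comparing position by position, 8 sites differ: 3 (G/C), 7 (C/A), 10 (U/A), 12 (U/C), 13 (U/G), 19 (A/U), 20 (C/A), 21 (U/C).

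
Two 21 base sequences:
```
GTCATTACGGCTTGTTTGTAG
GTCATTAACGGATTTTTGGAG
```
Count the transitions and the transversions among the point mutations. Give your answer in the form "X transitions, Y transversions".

0 transitions, 6 transversions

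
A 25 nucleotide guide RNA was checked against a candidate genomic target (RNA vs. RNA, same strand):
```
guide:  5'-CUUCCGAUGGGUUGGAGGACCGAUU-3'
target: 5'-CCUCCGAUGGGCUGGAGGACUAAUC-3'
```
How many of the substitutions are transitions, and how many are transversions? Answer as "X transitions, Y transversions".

5 transitions, 0 transversions

Transitions (purine↔purine or pyrimidine↔pyrimidine): 2 U→C, 12 U→C, 21 C→U, 22 G→A, 25 U→C.
Transversions (purine↔pyrimidine): none.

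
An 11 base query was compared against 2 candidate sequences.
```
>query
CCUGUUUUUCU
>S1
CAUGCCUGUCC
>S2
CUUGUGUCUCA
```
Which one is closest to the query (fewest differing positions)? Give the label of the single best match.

S2

S1 differs at 5 positions; S2 differs at 4 positions. The closest is S2.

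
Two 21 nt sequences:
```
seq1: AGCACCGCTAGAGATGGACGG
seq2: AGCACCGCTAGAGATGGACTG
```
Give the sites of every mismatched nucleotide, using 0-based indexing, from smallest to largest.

19

Differences at site 19 (G→T).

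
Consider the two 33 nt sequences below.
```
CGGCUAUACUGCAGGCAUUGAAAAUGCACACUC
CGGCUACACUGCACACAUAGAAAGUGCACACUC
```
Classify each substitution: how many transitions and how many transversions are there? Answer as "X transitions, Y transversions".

3 transitions, 2 transversions

Mismatches (1-based):
site 7: U→C (pyrimidine→pyrimidine, transition)
site 14: G→C (purine→pyrimidine, transversion)
site 15: G→A (purine→purine, transition)
site 19: U→A (pyrimidine→purine, transversion)
site 24: A→G (purine→purine, transition)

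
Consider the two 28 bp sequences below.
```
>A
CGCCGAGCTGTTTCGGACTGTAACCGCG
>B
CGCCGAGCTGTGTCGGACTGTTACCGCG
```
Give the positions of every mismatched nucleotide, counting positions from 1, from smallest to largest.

12, 22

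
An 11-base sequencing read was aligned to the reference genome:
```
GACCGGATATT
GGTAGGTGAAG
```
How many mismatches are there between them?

Comparing position by position, 7 bases differ: 2 (A/G), 3 (C/T), 4 (C/A), 7 (A/T), 8 (T/G), 10 (T/A), 11 (T/G).

7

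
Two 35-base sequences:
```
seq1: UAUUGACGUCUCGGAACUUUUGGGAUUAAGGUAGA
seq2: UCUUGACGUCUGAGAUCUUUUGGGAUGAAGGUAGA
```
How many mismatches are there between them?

5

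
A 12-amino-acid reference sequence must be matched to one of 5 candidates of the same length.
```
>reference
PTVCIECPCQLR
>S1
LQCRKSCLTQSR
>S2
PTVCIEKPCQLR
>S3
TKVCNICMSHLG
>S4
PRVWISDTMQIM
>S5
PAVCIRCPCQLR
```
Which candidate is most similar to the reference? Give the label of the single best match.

S2

S1 differs at 9 positions; S2 differs at 1 position; S3 differs at 8 positions; S4 differs at 8 positions; S5 differs at 2 positions. The closest is S2.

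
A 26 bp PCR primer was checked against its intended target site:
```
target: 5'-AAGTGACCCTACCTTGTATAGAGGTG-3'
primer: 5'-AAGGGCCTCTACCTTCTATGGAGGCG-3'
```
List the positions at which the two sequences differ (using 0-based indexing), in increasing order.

3, 5, 7, 15, 19, 24

Differences at position 3 (T→G), position 5 (A→C), position 7 (C→T), position 15 (G→C), position 19 (A→G), position 24 (T→C).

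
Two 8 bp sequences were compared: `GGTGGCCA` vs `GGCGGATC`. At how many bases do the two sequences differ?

4

Mismatches (1-based): base 3: T→C; base 6: C→A; base 7: C→T; base 8: A→C.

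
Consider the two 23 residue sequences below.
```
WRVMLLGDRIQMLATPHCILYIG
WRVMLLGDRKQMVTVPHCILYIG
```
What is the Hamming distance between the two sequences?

4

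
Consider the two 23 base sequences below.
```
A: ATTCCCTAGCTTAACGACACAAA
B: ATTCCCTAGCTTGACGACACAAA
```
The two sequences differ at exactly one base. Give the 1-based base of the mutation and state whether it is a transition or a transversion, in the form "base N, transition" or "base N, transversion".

base 13, transition

The sequences differ only at base 13: A→G (purine→purine), a transition.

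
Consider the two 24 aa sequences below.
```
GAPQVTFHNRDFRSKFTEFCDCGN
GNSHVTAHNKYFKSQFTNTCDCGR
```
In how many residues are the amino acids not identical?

11

The sequences differ at residues 2, 3, 4, 7, 10, 11, 13, 15, 18, 19, 24 (1-based) — 11 in total.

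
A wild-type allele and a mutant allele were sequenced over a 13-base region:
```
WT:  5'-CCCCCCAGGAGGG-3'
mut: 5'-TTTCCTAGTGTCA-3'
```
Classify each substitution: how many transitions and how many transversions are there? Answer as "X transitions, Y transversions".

6 transitions, 3 transversions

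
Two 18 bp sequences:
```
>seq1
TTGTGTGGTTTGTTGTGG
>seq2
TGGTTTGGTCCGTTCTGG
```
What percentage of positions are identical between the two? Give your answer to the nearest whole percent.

Mismatches at positions 2, 5, 10, 11, 15 (1-based): 5 of 18.
Identical positions: 13/18 = 72.22% → 72%.

72%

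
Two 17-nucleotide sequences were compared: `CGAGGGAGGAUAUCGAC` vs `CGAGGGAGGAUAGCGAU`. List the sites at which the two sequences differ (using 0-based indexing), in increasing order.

12, 16

Scanning 0-based: 12: U/G; 16: C/U.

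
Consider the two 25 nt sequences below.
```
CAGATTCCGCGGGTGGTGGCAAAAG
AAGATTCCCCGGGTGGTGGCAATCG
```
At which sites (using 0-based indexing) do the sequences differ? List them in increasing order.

0, 8, 22, 23

Differences at site 0 (C→A), site 8 (G→C), site 22 (A→T), site 23 (A→C).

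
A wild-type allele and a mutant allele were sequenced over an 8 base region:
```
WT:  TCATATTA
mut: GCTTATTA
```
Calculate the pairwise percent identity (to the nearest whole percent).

75%

Mismatches at positions 1, 3 (1-based): 2 of 8.
Identical positions: 6/8 = 75% → 75%.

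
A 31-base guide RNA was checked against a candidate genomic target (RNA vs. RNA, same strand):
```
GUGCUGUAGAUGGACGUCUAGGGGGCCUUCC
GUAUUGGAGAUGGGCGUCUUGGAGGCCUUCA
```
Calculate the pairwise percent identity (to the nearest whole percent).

Mismatches at positions 3, 4, 7, 14, 20, 23, 31 (1-based): 7 of 31.
Identical positions: 24/31 = 77.42% → 77%.

77%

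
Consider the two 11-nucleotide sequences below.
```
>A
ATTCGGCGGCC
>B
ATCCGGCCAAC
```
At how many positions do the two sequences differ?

4

Comparing position by position, 4 positions differ: 3 (T/C), 8 (G/C), 9 (G/A), 10 (C/A).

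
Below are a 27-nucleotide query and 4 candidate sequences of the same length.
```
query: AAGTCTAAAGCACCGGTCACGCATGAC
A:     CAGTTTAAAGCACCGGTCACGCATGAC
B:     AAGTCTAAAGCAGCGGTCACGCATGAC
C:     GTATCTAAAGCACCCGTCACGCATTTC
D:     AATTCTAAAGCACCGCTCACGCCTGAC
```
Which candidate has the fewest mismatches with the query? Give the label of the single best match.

B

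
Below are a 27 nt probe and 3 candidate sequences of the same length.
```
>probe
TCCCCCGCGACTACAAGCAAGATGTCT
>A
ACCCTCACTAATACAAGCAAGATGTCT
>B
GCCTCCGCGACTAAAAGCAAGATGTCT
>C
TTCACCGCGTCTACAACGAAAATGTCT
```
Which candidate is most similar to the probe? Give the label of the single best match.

B

A differs at 5 bases; B differs at 3 bases; C differs at 6 bases. The closest is B.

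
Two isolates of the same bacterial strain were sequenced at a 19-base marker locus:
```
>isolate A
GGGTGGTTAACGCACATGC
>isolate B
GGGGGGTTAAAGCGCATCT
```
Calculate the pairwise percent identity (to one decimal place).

73.7%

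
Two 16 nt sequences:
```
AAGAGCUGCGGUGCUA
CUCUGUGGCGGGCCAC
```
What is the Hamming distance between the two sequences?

Comparing position by position, 10 bases differ: 1 (A/C), 2 (A/U), 3 (G/C), 4 (A/U), 6 (C/U), 7 (U/G), 12 (U/G), 13 (G/C), 15 (U/A), 16 (A/C).

10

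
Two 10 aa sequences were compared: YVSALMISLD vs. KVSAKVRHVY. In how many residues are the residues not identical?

7

The sequences differ at residues 1, 5, 6, 7, 8, 9, 10 (1-based) — 7 in total.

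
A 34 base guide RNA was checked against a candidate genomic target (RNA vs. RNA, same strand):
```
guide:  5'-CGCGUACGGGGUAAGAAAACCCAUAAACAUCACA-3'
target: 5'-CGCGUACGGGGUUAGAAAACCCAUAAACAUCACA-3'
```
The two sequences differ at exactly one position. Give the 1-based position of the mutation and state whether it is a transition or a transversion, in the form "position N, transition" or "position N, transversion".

The sequences differ only at position 13: A→U (purine→pyrimidine), a transversion.

position 13, transversion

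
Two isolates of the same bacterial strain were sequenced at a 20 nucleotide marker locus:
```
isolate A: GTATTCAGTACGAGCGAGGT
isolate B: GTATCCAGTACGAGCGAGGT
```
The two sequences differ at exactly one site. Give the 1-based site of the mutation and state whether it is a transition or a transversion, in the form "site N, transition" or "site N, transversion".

site 5, transition

Site 5 changes T→C. T is a pyrimidine and C is a pyrimidine, so this is a transition.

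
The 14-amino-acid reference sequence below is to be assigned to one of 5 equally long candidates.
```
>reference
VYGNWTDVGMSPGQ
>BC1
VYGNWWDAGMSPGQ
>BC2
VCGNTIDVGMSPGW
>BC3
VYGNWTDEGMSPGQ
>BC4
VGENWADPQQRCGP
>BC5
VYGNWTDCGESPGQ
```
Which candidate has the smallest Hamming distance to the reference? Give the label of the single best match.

BC3

BC1 differs at 2 positions; BC2 differs at 4 positions; BC3 differs at 1 position; BC4 differs at 9 positions; BC5 differs at 2 positions. The closest is BC3.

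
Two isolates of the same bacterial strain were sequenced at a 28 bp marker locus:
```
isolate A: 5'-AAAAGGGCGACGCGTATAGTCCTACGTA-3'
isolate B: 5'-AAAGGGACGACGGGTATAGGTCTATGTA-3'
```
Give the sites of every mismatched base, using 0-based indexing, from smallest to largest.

Scanning 0-based: 3: A/G; 6: G/A; 12: C/G; 19: T/G; 20: C/T; 24: C/T.

3, 6, 12, 19, 20, 24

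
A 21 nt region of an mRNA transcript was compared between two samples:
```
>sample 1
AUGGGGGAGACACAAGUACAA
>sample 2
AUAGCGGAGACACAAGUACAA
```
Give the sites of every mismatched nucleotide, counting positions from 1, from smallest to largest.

Differences at site 3 (G→A), site 5 (G→C).

3, 5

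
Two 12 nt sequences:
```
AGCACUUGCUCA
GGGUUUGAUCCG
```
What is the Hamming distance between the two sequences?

9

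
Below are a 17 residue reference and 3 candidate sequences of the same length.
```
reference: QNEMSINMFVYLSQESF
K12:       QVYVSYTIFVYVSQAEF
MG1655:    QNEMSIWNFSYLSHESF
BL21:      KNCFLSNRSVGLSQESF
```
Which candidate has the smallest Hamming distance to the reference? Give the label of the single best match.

MG1655

K12 differs at 9 positions; MG1655 differs at 4 positions; BL21 differs at 8 positions. The closest is MG1655.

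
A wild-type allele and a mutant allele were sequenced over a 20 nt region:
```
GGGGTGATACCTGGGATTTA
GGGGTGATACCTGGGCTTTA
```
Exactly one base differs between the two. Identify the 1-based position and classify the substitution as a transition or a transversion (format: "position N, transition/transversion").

position 16, transversion

The sequences differ only at position 16: A→C (purine→pyrimidine), a transversion.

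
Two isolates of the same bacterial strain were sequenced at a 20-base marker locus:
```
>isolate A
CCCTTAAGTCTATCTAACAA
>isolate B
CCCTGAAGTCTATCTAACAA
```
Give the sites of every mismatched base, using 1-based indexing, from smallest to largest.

5

Differences at site 5 (T→G).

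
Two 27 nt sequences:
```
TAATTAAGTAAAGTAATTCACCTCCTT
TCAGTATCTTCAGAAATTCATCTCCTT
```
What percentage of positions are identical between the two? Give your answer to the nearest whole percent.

70%

8 positions differ (2, 4, 7, 8, 10, 11, 14, 21), so 19 of 27 match: 19/27 = 70.37%.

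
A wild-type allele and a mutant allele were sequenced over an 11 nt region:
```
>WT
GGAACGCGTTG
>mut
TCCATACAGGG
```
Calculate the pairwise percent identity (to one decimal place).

27.3%

Mismatches at positions 1, 2, 3, 5, 6, 8, 9, 10 (1-based): 8 of 11.
Identical positions: 3/11 = 27.27% → 27.3%.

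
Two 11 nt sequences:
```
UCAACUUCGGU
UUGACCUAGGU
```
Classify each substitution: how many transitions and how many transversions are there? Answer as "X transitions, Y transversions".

3 transitions, 1 transversion

Mismatches (1-based):
site 2: C→U (pyrimidine→pyrimidine, transition)
site 3: A→G (purine→purine, transition)
site 6: U→C (pyrimidine→pyrimidine, transition)
site 8: C→A (pyrimidine→purine, transversion)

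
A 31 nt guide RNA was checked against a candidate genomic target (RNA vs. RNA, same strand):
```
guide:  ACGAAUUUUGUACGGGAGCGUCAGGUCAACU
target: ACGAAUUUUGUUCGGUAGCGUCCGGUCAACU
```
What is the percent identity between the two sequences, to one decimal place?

90.3%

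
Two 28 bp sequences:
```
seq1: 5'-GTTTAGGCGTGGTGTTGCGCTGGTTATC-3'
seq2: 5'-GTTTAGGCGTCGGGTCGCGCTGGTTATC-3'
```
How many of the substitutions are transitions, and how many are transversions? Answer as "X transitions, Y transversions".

1 transition, 2 transversions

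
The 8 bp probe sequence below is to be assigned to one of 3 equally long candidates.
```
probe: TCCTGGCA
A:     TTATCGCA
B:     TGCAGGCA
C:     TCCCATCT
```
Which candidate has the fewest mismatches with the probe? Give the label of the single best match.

A differs at 3 sites; B differs at 2 sites; C differs at 4 sites. The closest is B.

B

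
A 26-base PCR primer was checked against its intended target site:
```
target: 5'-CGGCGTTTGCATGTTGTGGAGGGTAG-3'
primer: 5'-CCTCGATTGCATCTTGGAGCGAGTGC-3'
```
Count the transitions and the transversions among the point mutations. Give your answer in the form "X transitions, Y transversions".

Mismatches (1-based):
site 2: G→C (purine→pyrimidine, transversion)
site 3: G→T (purine→pyrimidine, transversion)
site 6: T→A (pyrimidine→purine, transversion)
site 13: G→C (purine→pyrimidine, transversion)
site 17: T→G (pyrimidine→purine, transversion)
site 18: G→A (purine→purine, transition)
site 20: A→C (purine→pyrimidine, transversion)
site 22: G→A (purine→purine, transition)
site 25: A→G (purine→purine, transition)
site 26: G→C (purine→pyrimidine, transversion)

3 transitions, 7 transversions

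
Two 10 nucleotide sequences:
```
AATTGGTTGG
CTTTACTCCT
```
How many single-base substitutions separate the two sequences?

7

Comparing position by position, 7 bases differ: 1 (A/C), 2 (A/T), 5 (G/A), 6 (G/C), 8 (T/C), 9 (G/C), 10 (G/T).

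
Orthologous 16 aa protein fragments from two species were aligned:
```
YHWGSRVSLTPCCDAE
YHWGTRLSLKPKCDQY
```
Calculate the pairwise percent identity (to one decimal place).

6 positions differ (5, 7, 10, 12, 15, 16), so 10 of 16 match: 10/16 = 62.5%.

62.5%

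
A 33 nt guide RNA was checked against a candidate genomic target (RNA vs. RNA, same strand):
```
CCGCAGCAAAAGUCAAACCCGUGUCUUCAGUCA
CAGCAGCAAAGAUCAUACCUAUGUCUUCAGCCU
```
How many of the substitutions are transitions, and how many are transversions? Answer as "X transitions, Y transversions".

5 transitions, 3 transversions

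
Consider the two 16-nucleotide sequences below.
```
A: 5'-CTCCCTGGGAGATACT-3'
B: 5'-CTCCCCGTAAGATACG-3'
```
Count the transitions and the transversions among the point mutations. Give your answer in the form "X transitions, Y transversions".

Mismatches (1-based):
site 6: T→C (pyrimidine→pyrimidine, transition)
site 8: G→T (purine→pyrimidine, transversion)
site 9: G→A (purine→purine, transition)
site 16: T→G (pyrimidine→purine, transversion)

2 transitions, 2 transversions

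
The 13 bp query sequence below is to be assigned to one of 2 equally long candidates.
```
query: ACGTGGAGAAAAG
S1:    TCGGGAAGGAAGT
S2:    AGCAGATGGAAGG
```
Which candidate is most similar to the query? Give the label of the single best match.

S1

Hamming distances to query — S1: 6; S2: 7.
Smallest is S1 with 6 mismatches.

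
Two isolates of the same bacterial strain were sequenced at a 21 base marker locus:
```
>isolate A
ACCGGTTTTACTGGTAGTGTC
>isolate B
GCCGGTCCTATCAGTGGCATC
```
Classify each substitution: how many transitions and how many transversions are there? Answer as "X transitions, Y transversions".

9 transitions, 0 transversions

Mismatches (1-based):
site 1: A→G (purine→purine, transition)
site 7: T→C (pyrimidine→pyrimidine, transition)
site 8: T→C (pyrimidine→pyrimidine, transition)
site 11: C→T (pyrimidine→pyrimidine, transition)
site 12: T→C (pyrimidine→pyrimidine, transition)
site 13: G→A (purine→purine, transition)
site 16: A→G (purine→purine, transition)
site 18: T→C (pyrimidine→pyrimidine, transition)
site 19: G→A (purine→purine, transition)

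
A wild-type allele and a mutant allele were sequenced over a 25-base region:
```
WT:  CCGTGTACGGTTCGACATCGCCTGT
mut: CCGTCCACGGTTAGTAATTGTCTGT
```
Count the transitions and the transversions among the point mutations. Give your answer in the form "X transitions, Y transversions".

Transitions (purine↔purine or pyrimidine↔pyrimidine): 6 T→C, 19 C→T, 21 C→T.
Transversions (purine↔pyrimidine): 5 G→C, 13 C→A, 15 A→T, 16 C→A.

3 transitions, 4 transversions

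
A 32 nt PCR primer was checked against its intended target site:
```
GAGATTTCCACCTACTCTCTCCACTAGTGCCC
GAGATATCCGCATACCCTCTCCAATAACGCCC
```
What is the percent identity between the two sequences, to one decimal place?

Mismatches at positions 6, 10, 12, 16, 24, 27, 28 (1-based): 7 of 32.
Identical positions: 25/32 = 78.12% → 78.1%.

78.1%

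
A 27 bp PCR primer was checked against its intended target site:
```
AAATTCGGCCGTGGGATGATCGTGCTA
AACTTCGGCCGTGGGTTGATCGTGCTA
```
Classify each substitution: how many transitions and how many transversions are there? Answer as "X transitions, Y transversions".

Transitions (purine↔purine or pyrimidine↔pyrimidine): none.
Transversions (purine↔pyrimidine): 3 A→C, 16 A→T.

0 transitions, 2 transversions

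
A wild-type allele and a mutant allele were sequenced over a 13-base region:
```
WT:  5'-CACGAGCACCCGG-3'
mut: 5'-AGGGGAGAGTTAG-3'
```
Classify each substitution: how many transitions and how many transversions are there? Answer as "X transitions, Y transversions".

6 transitions, 4 transversions

Mismatches (1-based):
site 1: C→A (pyrimidine→purine, transversion)
site 2: A→G (purine→purine, transition)
site 3: C→G (pyrimidine→purine, transversion)
site 5: A→G (purine→purine, transition)
site 6: G→A (purine→purine, transition)
site 7: C→G (pyrimidine→purine, transversion)
site 9: C→G (pyrimidine→purine, transversion)
site 10: C→T (pyrimidine→pyrimidine, transition)
site 11: C→T (pyrimidine→pyrimidine, transition)
site 12: G→A (purine→purine, transition)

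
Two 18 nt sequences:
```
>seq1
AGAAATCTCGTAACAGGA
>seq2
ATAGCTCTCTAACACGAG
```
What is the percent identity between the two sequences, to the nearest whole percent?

Mismatches at positions 2, 4, 5, 10, 11, 13, 14, 15, 17, 18 (1-based): 10 of 18.
Identical positions: 8/18 = 44.44% → 44%.

44%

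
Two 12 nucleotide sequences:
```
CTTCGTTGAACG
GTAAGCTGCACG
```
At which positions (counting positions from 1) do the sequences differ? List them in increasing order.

1, 3, 4, 6, 9

Differences at position 1 (C→G), position 3 (T→A), position 4 (C→A), position 6 (T→C), position 9 (A→C).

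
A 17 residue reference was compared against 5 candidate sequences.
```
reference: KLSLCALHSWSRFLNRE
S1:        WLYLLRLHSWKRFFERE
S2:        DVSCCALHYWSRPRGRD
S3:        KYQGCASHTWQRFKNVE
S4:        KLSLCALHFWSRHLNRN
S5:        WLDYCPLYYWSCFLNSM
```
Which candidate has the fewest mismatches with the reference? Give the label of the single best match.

Hamming distances to reference — S1: 7; S2: 8; S3: 8; S4: 3; S5: 9.
Smallest is S4 with 3 mismatches.

S4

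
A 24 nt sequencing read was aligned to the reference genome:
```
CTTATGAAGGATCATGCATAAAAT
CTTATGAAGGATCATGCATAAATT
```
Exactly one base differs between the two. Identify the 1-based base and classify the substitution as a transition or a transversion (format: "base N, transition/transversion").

Base 23 changes A→T. A is a purine and T is a pyrimidine, so this is a transversion.

base 23, transversion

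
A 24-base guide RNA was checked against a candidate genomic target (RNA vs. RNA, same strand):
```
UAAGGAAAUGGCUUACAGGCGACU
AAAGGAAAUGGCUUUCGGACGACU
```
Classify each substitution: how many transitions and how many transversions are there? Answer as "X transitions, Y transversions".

2 transitions, 2 transversions

Mismatches (1-based):
site 1: U→A (pyrimidine→purine, transversion)
site 15: A→U (purine→pyrimidine, transversion)
site 17: A→G (purine→purine, transition)
site 19: G→A (purine→purine, transition)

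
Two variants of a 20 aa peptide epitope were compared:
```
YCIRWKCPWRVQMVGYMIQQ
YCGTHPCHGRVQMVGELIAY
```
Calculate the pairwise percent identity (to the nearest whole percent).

10 positions differ (3, 4, 5, 6, 8, 9, 16, 17, 19, 20), so 10 of 20 match: 10/20 = 50%.

50%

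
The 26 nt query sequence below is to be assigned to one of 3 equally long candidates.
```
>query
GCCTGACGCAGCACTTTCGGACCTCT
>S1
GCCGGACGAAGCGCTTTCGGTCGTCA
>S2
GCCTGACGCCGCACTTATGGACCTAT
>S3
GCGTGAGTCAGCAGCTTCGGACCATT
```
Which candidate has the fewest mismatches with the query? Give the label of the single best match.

S1 differs at 6 sites; S2 differs at 4 sites; S3 differs at 7 sites. The closest is S2.

S2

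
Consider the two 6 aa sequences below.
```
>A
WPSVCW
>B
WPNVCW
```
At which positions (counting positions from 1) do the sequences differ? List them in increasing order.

3

Differences at position 3 (S→N).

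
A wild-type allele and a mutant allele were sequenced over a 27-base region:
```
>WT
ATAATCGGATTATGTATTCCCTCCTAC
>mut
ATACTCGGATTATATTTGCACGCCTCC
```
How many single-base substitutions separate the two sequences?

Comparing position by position, 7 sites differ: 4 (A/C), 14 (G/A), 16 (A/T), 18 (T/G), 20 (C/A), 22 (T/G), 26 (A/C).

7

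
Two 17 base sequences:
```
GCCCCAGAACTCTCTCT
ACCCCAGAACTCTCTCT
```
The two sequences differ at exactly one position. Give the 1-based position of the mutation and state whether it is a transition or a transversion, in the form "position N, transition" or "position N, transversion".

position 1, transition

The sequences differ only at position 1: G→A (purine→purine), a transition.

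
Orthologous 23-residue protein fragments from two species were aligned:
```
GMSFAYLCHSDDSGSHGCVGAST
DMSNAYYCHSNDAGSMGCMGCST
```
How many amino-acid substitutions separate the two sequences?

8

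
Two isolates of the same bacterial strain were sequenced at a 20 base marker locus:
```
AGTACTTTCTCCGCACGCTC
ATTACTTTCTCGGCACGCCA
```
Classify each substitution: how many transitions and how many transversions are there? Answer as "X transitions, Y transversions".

1 transition, 3 transversions

Mismatches (1-based):
base 2: G→T (purine→pyrimidine, transversion)
base 12: C→G (pyrimidine→purine, transversion)
base 19: T→C (pyrimidine→pyrimidine, transition)
base 20: C→A (pyrimidine→purine, transversion)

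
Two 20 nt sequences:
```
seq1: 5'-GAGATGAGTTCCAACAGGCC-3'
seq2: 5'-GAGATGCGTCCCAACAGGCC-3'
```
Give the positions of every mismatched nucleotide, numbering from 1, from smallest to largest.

7, 10

Scanning 1-based: 7: A/C; 10: T/C.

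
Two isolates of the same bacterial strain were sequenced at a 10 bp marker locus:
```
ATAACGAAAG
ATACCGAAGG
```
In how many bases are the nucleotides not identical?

2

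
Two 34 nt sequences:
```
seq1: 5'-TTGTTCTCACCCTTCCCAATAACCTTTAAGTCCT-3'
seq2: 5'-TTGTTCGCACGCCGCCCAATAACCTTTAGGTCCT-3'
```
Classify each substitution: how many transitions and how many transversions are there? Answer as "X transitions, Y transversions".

Mismatches (1-based):
position 7: T→G (pyrimidine→purine, transversion)
position 11: C→G (pyrimidine→purine, transversion)
position 13: T→C (pyrimidine→pyrimidine, transition)
position 14: T→G (pyrimidine→purine, transversion)
position 29: A→G (purine→purine, transition)

2 transitions, 3 transversions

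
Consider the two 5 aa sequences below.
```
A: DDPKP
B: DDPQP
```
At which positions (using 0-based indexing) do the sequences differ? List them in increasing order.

3

Differences at position 3 (K→Q).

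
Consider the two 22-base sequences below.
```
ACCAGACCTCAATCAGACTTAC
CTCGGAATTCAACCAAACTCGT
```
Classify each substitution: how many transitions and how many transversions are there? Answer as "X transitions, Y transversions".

8 transitions, 2 transversions

Mismatches (1-based):
site 1: A→C (purine→pyrimidine, transversion)
site 2: C→T (pyrimidine→pyrimidine, transition)
site 4: A→G (purine→purine, transition)
site 7: C→A (pyrimidine→purine, transversion)
site 8: C→T (pyrimidine→pyrimidine, transition)
site 13: T→C (pyrimidine→pyrimidine, transition)
site 16: G→A (purine→purine, transition)
site 20: T→C (pyrimidine→pyrimidine, transition)
site 21: A→G (purine→purine, transition)
site 22: C→T (pyrimidine→pyrimidine, transition)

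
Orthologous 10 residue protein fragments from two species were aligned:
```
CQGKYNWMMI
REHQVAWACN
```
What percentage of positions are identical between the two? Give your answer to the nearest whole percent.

10%

9 positions differ (1, 2, 3, 4, 5, 6, 8, 9, 10), so 1 of 10 match: 1/10 = 10%.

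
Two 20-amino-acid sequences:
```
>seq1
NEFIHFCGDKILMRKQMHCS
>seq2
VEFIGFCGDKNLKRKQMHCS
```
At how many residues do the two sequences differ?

4

Comparing position by position, 4 residues differ: 1 (N/V), 5 (H/G), 11 (I/N), 13 (M/K).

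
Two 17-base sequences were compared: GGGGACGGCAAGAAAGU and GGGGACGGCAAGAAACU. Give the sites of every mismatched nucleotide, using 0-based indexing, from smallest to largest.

Differences at site 15 (G→C).

15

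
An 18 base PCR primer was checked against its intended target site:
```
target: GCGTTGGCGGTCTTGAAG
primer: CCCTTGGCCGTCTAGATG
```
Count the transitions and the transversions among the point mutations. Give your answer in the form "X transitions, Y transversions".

0 transitions, 5 transversions

Mismatches (1-based):
base 1: G→C (purine→pyrimidine, transversion)
base 3: G→C (purine→pyrimidine, transversion)
base 9: G→C (purine→pyrimidine, transversion)
base 14: T→A (pyrimidine→purine, transversion)
base 17: A→T (purine→pyrimidine, transversion)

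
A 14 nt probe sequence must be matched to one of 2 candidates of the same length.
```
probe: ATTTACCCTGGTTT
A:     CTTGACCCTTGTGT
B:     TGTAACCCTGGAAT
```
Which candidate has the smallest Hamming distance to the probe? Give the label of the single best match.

A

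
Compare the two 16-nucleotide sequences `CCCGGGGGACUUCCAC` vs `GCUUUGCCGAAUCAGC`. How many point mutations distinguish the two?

The sequences differ at sites 1, 3, 4, 5, 7, 8, 9, 10, 11, 14, 15 (1-based) — 11 in total.

11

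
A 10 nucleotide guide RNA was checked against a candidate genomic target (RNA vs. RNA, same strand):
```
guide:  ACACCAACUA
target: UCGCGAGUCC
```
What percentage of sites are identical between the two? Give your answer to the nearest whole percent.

30%

Mismatches at positions 1, 3, 5, 7, 8, 9, 10 (1-based): 7 of 10.
Identical positions: 3/10 = 30% → 30%.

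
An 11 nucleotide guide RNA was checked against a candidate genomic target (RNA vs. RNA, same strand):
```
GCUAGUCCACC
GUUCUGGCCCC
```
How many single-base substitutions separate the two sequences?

6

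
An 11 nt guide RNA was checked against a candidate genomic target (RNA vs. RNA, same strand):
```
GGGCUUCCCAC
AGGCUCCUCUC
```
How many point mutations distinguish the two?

The sequences differ at positions 1, 6, 8, 10 (1-based) — 4 in total.

4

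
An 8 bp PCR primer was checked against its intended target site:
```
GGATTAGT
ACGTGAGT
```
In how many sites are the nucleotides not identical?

Mismatches (1-based): site 1: G→A; site 2: G→C; site 3: A→G; site 5: T→G.

4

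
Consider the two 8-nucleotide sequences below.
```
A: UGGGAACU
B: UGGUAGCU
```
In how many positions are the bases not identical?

2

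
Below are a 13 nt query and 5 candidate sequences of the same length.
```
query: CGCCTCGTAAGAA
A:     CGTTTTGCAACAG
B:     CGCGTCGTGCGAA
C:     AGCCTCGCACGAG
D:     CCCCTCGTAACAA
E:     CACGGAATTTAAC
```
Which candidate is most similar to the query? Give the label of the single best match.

D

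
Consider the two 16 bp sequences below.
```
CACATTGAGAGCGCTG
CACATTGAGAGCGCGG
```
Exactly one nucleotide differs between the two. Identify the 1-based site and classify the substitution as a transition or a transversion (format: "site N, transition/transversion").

site 15, transversion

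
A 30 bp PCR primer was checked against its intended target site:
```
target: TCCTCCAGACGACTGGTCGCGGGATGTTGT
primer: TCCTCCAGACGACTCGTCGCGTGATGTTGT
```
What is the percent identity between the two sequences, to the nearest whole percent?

Mismatches at positions 15, 22 (1-based): 2 of 30.
Identical positions: 28/30 = 93.33% → 93%.

93%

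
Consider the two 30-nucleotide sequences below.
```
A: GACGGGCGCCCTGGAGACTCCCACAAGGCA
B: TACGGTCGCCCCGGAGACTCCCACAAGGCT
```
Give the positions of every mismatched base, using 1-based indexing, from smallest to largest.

1, 6, 12, 30

Differences at position 1 (G→T), position 6 (G→T), position 12 (T→C), position 30 (A→T).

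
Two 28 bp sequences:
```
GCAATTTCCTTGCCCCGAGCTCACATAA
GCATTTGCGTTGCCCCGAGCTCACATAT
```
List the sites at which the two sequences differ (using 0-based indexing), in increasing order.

3, 6, 8, 27

Differences at site 3 (A→T), site 6 (T→G), site 8 (C→G), site 27 (A→T).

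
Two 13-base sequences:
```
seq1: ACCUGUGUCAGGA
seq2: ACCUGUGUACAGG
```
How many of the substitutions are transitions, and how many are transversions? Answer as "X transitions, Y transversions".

Mismatches (1-based):
base 9: C→A (pyrimidine→purine, transversion)
base 10: A→C (purine→pyrimidine, transversion)
base 11: G→A (purine→purine, transition)
base 13: A→G (purine→purine, transition)

2 transitions, 2 transversions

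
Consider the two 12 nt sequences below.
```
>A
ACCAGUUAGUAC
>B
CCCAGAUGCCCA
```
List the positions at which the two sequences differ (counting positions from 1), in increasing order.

Differences at position 1 (A→C), position 6 (U→A), position 8 (A→G), position 9 (G→C), position 10 (U→C), position 11 (A→C), position 12 (C→A).

1, 6, 8, 9, 10, 11, 12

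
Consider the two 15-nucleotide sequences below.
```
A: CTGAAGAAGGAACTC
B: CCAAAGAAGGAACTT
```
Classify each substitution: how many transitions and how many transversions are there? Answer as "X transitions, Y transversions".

Transitions (purine↔purine or pyrimidine↔pyrimidine): 2 T→C, 3 G→A, 15 C→T.
Transversions (purine↔pyrimidine): none.

3 transitions, 0 transversions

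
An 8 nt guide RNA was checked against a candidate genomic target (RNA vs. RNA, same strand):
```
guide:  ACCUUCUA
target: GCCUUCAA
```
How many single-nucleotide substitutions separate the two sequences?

Mismatches (1-based): position 1: A→G; position 7: U→A.

2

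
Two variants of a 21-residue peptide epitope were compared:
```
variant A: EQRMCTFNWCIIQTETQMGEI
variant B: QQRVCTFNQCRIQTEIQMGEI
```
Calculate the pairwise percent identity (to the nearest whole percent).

5 positions differ (1, 4, 9, 11, 16), so 16 of 21 match: 16/21 = 76.19%.

76%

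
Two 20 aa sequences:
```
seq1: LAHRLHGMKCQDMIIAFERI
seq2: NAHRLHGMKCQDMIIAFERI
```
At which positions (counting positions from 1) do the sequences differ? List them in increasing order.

Scanning 1-based: 1: L/N.

1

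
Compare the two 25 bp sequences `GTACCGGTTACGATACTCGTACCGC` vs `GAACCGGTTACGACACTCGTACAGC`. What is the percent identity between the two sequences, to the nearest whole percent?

88%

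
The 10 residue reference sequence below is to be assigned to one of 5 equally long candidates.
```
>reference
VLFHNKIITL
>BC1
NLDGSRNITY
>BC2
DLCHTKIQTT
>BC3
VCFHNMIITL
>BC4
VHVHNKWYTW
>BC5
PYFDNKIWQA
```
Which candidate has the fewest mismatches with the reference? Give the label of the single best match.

BC3

BC1 differs at 7 positions; BC2 differs at 5 positions; BC3 differs at 2 positions; BC4 differs at 5 positions; BC5 differs at 6 positions. The closest is BC3.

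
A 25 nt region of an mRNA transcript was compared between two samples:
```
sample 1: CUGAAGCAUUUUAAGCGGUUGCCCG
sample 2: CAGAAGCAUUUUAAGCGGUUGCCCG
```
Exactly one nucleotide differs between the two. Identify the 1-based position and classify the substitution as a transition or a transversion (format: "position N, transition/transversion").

position 2, transversion

Position 2 changes U→A. U is a pyrimidine and A is a purine, so this is a transversion.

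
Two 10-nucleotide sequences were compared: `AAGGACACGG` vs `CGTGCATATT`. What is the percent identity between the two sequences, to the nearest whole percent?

10%

9 positions differ (1, 2, 3, 5, 6, 7, 8, 9, 10), so 1 of 10 match: 1/10 = 10%.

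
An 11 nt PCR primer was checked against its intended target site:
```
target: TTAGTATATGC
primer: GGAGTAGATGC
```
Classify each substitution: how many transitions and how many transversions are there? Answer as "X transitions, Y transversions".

Mismatches (1-based):
position 1: T→G (pyrimidine→purine, transversion)
position 2: T→G (pyrimidine→purine, transversion)
position 7: T→G (pyrimidine→purine, transversion)

0 transitions, 3 transversions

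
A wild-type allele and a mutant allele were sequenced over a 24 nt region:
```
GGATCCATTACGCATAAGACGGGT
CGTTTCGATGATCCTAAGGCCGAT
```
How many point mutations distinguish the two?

12

The sequences differ at bases 1, 3, 5, 7, 8, 10, 11, 12, 14, 19, 21, 23 (1-based) — 12 in total.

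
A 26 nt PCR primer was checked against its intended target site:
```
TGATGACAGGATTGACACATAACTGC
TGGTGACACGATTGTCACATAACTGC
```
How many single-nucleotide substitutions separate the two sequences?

The sequences differ at positions 3, 9, 15 (1-based) — 3 in total.

3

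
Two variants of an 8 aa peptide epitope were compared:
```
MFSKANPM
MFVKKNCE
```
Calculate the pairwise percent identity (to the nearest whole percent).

50%

Mismatches at positions 3, 5, 7, 8 (1-based): 4 of 8.
Identical positions: 4/8 = 50% → 50%.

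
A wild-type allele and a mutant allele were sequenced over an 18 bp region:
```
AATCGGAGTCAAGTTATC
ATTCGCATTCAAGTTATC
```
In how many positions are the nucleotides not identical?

3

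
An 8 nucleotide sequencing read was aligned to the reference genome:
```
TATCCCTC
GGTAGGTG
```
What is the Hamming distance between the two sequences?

6

Mismatches (1-based): site 1: T→G; site 2: A→G; site 4: C→A; site 5: C→G; site 6: C→G; site 8: C→G.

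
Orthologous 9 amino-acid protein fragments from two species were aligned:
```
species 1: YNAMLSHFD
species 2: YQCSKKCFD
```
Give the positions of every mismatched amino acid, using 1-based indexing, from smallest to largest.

2, 3, 4, 5, 6, 7

Differences at position 2 (N→Q), position 3 (A→C), position 4 (M→S), position 5 (L→K), position 6 (S→K), position 7 (H→C).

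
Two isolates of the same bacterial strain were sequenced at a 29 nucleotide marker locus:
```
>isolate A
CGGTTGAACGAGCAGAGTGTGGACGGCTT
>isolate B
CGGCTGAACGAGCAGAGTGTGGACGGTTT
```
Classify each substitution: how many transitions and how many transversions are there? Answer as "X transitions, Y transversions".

2 transitions, 0 transversions

Transitions (purine↔purine or pyrimidine↔pyrimidine): 4 T→C, 27 C→T.
Transversions (purine↔pyrimidine): none.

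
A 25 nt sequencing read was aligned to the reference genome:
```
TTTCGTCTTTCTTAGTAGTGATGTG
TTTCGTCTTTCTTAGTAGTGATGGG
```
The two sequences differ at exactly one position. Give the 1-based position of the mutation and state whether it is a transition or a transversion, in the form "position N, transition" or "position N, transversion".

Position 24 changes T→G. T is a pyrimidine and G is a purine, so this is a transversion.

position 24, transversion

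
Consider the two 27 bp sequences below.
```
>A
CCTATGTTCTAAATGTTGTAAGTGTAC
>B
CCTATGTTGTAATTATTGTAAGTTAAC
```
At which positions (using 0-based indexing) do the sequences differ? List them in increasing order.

8, 12, 14, 23, 24

Scanning 0-based: 8: C/G; 12: A/T; 14: G/A; 23: G/T; 24: T/A.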